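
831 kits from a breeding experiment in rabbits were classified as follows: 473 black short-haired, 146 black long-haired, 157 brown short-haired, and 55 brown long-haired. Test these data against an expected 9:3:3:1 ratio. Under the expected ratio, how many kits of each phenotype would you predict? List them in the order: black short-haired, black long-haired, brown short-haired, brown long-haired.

The 9:3:3:1 ratio has 16 parts, so with N = 831 the expected counts are:
  black short-haired: 831 × 9/16 = 467.4375
  black long-haired: 831 × 3/16 = 155.8125
  brown short-haired: 831 × 3/16 = 155.8125
  brown long-haired: 831 × 1/16 = 51.9375

467.4375, 155.8125, 155.8125, 51.9375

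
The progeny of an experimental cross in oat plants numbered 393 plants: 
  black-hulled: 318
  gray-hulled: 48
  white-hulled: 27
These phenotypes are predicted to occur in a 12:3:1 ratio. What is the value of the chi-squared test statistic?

Total ratio parts = 16. Expected numbers out of 393:
  black-hulled: 393 × 12/16 = 294.75
  gray-hulled: 393 × 3/16 = 73.6875
  white-hulled: 393 × 1/16 = 24.5625
χ² = Σ (O − E)² / E
  black-hulled: (318 − 294.75)² / 294.75 = 1.8340
  gray-hulled: (48 − 73.6875)² / 73.6875 = 8.9547
  white-hulled: (27 − 24.5625)² / 24.5625 = 0.2419
χ² = 1.8340 + 8.9547 + 0.2419 = 11.0306 ≈ 11.031

11.031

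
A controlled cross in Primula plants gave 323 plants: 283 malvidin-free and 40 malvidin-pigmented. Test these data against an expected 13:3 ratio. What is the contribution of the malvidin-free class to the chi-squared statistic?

1.611

Under the 13:3 hypothesis (Σ ratio = 16, N = 323):
  malvidin-free: 323 × 13/16 = 262.4375
  malvidin-pigmented: 323 × 3/16 = 60.5625
Contribution of malvidin-free: (283 − 262.4375)² / 262.4375 = 1.6111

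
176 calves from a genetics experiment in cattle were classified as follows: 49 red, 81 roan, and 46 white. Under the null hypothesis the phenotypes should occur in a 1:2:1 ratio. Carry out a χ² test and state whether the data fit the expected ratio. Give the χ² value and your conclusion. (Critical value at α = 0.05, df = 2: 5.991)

1.216; consistent

Under the 1:2:1 hypothesis (Σ ratio = 4, N = 176):
  red: 176 × 1/4 = 44
  roan: 176 × 2/4 = 88
  white: 176 × 1/4 = 44
χ² = Σ (O − E)² / E
  red: (49 − 44)² / 44 = 0.5682
  roan: (81 − 88)² / 88 = 0.5568
  white: (46 − 44)² / 44 = 0.0909
χ² = 0.5682 + 0.5568 + 0.0909 = 1.2159 ≈ 1.216
Degrees of freedom = 3 − 1 = 2; critical value at α = 0.05 is 5.991.
Since 1.216 < 5.991, we fail to reject the null hypothesis — the data are consistent with the 1:2:1 ratio.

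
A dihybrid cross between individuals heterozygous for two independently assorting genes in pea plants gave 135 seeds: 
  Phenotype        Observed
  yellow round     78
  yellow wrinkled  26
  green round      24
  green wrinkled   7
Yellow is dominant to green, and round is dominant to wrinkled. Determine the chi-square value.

A dihybrid F₂ with independent assortment and complete dominance at both loci gives a 9:3:3:1 phenotypic ratio.
Total ratio parts = 16. Expected numbers out of 135:
  yellow round: 135 × 9/16 = 75.9375
  yellow wrinkled: 135 × 3/16 = 25.3125
  green round: 135 × 3/16 = 25.3125
  green wrinkled: 135 × 1/16 = 8.4375
χ² = Σ (O − E)² / E
  yellow round: (78 − 75.9375)² / 75.9375 = 0.0560
  yellow wrinkled: (26 − 25.3125)² / 25.3125 = 0.0187
  green round: (24 − 25.3125)² / 25.3125 = 0.0681
  green wrinkled: (7 − 8.4375)² / 8.4375 = 0.2449
χ² = 0.0560 + 0.0187 + 0.0681 + 0.2449 = 0.3877 ≈ 0.388

0.388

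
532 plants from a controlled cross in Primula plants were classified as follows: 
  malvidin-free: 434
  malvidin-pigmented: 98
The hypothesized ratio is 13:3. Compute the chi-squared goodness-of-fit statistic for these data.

The 13:3 ratio has 16 parts, so with N = 532 the expected counts are:
  malvidin-free: 532 × 13/16 = 432.25
  malvidin-pigmented: 532 × 3/16 = 99.75
χ² = Σ (O − E)² / E
  malvidin-free: (434 − 432.25)² / 432.25 = 0.0071
  malvidin-pigmented: (98 − 99.75)² / 99.75 = 0.0307
χ² = 0.0071 + 0.0307 = 0.0378 ≈ 0.038

0.038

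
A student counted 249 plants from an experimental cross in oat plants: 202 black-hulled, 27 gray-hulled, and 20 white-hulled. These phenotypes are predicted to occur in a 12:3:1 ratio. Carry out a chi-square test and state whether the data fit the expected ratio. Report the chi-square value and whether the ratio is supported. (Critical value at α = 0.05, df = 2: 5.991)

10.813; not consistent

Expected counts for N = 249 under a 12:3:1 ratio (total parts = 16):
  black-hulled: 249 × 12/16 = 186.75
  gray-hulled: 249 × 3/16 = 46.6875
  white-hulled: 249 × 1/16 = 15.5625
χ² = Σ (O − E)² / E
  black-hulled: (202 − 186.75)² / 186.75 = 1.2453
  gray-hulled: (27 − 46.6875)² / 46.6875 = 8.3020
  white-hulled: (20 − 15.5625)² / 15.5625 = 1.2653
χ² = 1.2453 + 8.3020 + 1.2653 = 10.8126 ≈ 10.813
Degrees of freedom = 3 − 1 = 2; critical value at α = 0.05 is 5.991.
Since 10.813 > 5.991, we reject the null hypothesis — the data do not fit the 12:3:1 ratio.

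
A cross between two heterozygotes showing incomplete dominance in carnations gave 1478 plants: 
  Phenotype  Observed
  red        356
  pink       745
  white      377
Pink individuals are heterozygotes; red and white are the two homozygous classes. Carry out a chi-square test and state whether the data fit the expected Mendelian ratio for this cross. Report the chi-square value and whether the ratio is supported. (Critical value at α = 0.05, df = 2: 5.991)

0.694; consistent

With incomplete dominance, a heterozygote × heterozygote cross gives a 1:2:1 phenotypic ratio.
Expected counts for N = 1478 under a 1:2:1 ratio (total parts = 4):
  red: 1478 × 1/4 = 369.5
  pink: 1478 × 2/4 = 739
  white: 1478 × 1/4 = 369.5
χ² = Σ (O − E)² / E
  red: (356 − 369.5)² / 369.5 = 0.4932
  pink: (745 − 739)² / 739 = 0.0487
  white: (377 − 369.5)² / 369.5 = 0.1522
χ² = 0.4932 + 0.0487 + 0.1522 = 0.6941 ≈ 0.694
Degrees of freedom = 3 − 1 = 2; critical value at α = 0.05 is 5.991.
Since 0.694 < 5.991, we fail to reject the null hypothesis — the data are consistent with the 1:2:1 ratio.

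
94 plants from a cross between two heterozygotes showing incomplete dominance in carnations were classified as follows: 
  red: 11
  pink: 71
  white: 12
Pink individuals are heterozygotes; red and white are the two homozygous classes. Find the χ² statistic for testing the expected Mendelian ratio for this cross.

With incomplete dominance, a heterozygote × heterozygote cross gives a 1:2:1 phenotypic ratio.
Under the 1:2:1 hypothesis (Σ ratio = 4, N = 94):
  red: 94 × 1/4 = 23.5
  pink: 94 × 2/4 = 47
  white: 94 × 1/4 = 23.5
χ² = Σ (O − E)² / E
  red: (11 − 23.5)² / 23.5 = 6.6489
  pink: (71 − 47)² / 47 = 12.2553
  white: (12 − 23.5)² / 23.5 = 5.6277
χ² = 6.6489 + 12.2553 + 5.6277 = 24.5319 ≈ 24.532

24.532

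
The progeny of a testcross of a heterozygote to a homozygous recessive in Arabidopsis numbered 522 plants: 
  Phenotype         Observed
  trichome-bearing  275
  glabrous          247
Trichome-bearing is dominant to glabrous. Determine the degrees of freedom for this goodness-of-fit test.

1

A testcross of a heterozygote (Aa × aa) gives a 1:1 phenotypic ratio.
A goodness-of-fit test with 2 phenotype classes has df = 2 − 1 = 1.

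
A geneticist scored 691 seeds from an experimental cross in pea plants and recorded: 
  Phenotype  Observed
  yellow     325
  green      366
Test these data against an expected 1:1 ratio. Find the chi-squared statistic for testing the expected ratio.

Total ratio parts = 2. Expected numbers out of 691:
  yellow: 691 × 1/2 = 345.5
  green: 691 × 1/2 = 345.5
χ² = Σ (O − E)² / E
  yellow: (325 − 345.5)² / 345.5 = 1.2164
  green: (366 − 345.5)² / 345.5 = 1.2164
χ² = 1.2164 + 1.2164 = 2.4328 ≈ 2.433

2.433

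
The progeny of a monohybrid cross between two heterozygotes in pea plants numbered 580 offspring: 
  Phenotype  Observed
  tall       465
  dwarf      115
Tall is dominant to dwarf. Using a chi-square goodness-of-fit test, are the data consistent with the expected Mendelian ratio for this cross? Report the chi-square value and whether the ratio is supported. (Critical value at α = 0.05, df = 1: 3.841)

8.276; not consistent

For a monohybrid cross between heterozygotes with complete dominance, the expected phenotypic ratio is 3:1.
Expected counts for N = 580 under a 3:1 ratio (total parts = 4):
  tall: 580 × 3/4 = 435
  dwarf: 580 × 1/4 = 145
χ² = Σ (O − E)² / E
  tall: (465 − 435)² / 435 = 2.0690
  dwarf: (115 − 145)² / 145 = 6.2069
χ² = 2.0690 + 6.2069 = 8.2759 ≈ 8.276
Degrees of freedom = 2 − 1 = 1; critical value at α = 0.05 is 3.841.
Since 8.276 > 3.841, we reject the null hypothesis — the data do not fit the 3:1 ratio.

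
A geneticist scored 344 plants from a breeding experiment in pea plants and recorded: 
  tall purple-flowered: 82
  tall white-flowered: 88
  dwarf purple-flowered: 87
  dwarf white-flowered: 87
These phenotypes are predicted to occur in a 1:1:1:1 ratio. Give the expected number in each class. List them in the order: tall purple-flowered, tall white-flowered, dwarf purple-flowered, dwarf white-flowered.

86, 86, 86, 86

Expected counts for N = 344 under a 1:1:1:1 ratio (total parts = 4):
  tall purple-flowered: 344 × 1/4 = 86
  tall white-flowered: 344 × 1/4 = 86
  dwarf purple-flowered: 344 × 1/4 = 86
  dwarf white-flowered: 344 × 1/4 = 86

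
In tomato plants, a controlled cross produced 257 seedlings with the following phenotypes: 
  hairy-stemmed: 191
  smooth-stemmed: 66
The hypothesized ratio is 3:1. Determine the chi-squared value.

0.064

Total ratio parts = 4. Expected numbers out of 257:
  hairy-stemmed: 257 × 3/4 = 192.75
  smooth-stemmed: 257 × 1/4 = 64.25
χ² = Σ (O − E)² / E
  hairy-stemmed: (191 − 192.75)² / 192.75 = 0.0159
  smooth-stemmed: (66 − 64.25)² / 64.25 = 0.0477
χ² = 0.0159 + 0.0477 = 0.0636 ≈ 0.064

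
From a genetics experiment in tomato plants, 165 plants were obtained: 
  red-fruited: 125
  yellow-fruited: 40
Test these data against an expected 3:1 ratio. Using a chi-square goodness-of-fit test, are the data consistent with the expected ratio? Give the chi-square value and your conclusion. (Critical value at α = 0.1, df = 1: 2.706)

0.051; consistent

Expected counts for N = 165 under a 3:1 ratio (total parts = 4):
  red-fruited: 165 × 3/4 = 123.75
  yellow-fruited: 165 × 1/4 = 41.25
χ² = Σ (O − E)² / E
  red-fruited: (125 − 123.75)² / 123.75 = 0.0126
  yellow-fruited: (40 − 41.25)² / 41.25 = 0.0379
χ² = 0.0126 + 0.0379 = 0.0505 ≈ 0.051
Degrees of freedom = 2 − 1 = 1; critical value at α = 0.1 is 2.706.
Since 0.051 < 2.706, we fail to reject the null hypothesis — the data are consistent with the 3:1 ratio.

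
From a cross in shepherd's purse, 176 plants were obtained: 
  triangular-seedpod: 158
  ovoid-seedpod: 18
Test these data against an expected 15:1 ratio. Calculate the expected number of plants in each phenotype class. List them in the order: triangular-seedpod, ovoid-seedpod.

Total ratio parts = 16. Expected numbers out of 176:
  triangular-seedpod: 176 × 15/16 = 165
  ovoid-seedpod: 176 × 1/16 = 11

165, 11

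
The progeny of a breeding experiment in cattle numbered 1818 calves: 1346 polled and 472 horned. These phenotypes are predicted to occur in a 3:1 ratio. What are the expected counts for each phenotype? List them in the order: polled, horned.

1363.5, 454.5

Expected counts for N = 1818 under a 3:1 ratio (total parts = 4):
  polled: 1818 × 3/4 = 1363.5
  horned: 1818 × 1/4 = 454.5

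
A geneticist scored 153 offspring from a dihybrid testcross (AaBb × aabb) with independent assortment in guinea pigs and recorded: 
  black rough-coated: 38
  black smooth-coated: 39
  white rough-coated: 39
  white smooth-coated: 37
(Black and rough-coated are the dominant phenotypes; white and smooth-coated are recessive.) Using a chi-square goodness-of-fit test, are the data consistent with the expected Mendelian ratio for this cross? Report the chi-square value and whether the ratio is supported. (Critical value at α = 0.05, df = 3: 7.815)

A dihybrid testcross with independent assortment gives a 1:1:1:1 ratio.
Total ratio parts = 4. Expected numbers out of 153:
  black rough-coated: 153 × 1/4 = 38.25
  black smooth-coated: 153 × 1/4 = 38.25
  white rough-coated: 153 × 1/4 = 38.25
  white smooth-coated: 153 × 1/4 = 38.25
χ² = Σ (O − E)² / E
  black rough-coated: (38 − 38.25)² / 38.25 = 0.0016
  black smooth-coated: (39 − 38.25)² / 38.25 = 0.0147
  white rough-coated: (39 − 38.25)² / 38.25 = 0.0147
  white smooth-coated: (37 − 38.25)² / 38.25 = 0.0408
χ² = 0.0016 + 0.0147 + 0.0147 + 0.0408 = 0.0718 ≈ 0.072
Degrees of freedom = 4 − 1 = 3; critical value at α = 0.05 is 7.815.
Since 0.072 < 7.815, we fail to reject the null hypothesis — the data are consistent with the 1:1:1:1 ratio.

0.072; consistent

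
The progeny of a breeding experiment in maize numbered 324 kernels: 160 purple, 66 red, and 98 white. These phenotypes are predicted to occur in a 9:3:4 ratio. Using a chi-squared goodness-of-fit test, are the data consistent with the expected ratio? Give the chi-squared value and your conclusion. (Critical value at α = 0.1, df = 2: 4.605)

Expected counts for N = 324 under a 9:3:4 ratio (total parts = 16):
  purple: 324 × 9/16 = 182.25
  red: 324 × 3/16 = 60.75
  white: 324 × 4/16 = 81
χ² = Σ (O − E)² / E
  purple: (160 − 182.25)² / 182.25 = 2.7164
  red: (66 − 60.75)² / 60.75 = 0.4537
  white: (98 − 81)² / 81 = 3.5679
χ² = 2.7164 + 0.4537 + 3.5679 = 6.738
Degrees of freedom = 3 − 1 = 2; critical value at α = 0.1 is 4.605.
Since 6.738 > 4.605, we reject the null hypothesis — the data do not fit the 9:3:4 ratio.

6.738; not consistent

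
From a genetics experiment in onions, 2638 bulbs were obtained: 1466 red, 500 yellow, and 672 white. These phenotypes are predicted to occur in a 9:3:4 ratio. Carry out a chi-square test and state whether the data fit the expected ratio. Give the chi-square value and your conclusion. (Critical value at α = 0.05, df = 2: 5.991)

0.511; consistent

The 9:3:4 ratio has 16 parts, so with N = 2638 the expected counts are:
  red: 2638 × 9/16 = 1483.875
  yellow: 2638 × 3/16 = 494.625
  white: 2638 × 4/16 = 659.5
χ² = Σ (O − E)² / E
  red: (1466 − 1483.875)² / 1483.875 = 0.2153
  yellow: (500 − 494.625)² / 494.625 = 0.0584
  white: (672 − 659.5)² / 659.5 = 0.2369
χ² = 0.2153 + 0.0584 + 0.2369 = 0.5106 ≈ 0.511
Degrees of freedom = 3 − 1 = 2; critical value at α = 0.05 is 5.991.
Since 0.511 < 5.991, we fail to reject the null hypothesis — the data are consistent with the 9:3:4 ratio.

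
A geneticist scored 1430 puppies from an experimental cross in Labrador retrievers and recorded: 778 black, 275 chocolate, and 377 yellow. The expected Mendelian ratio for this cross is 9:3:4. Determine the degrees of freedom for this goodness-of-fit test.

2

A goodness-of-fit test with 3 phenotype classes has df = 3 − 1 = 2.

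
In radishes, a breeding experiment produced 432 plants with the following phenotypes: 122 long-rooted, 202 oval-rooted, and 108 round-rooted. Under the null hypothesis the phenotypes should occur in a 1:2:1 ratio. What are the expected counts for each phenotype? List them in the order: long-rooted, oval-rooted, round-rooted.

108, 216, 108

The 1:2:1 ratio has 4 parts, so with N = 432 the expected counts are:
  long-rooted: 432 × 1/4 = 108
  oval-rooted: 432 × 2/4 = 216
  round-rooted: 432 × 1/4 = 108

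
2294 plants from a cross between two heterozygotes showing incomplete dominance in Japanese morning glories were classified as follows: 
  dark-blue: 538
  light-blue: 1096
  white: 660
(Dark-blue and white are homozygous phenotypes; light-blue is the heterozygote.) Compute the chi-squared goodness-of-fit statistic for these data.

With incomplete dominance, a heterozygote × heterozygote cross gives a 1:2:1 phenotypic ratio.
The 1:2:1 ratio has 4 parts, so with N = 2294 the expected counts are:
  dark-blue: 2294 × 1/4 = 573.5
  light-blue: 2294 × 2/4 = 1147
  white: 2294 × 1/4 = 573.5
χ² = Σ (O − E)² / E
  dark-blue: (538 − 573.5)² / 573.5 = 2.1975
  light-blue: (1096 − 1147)² / 1147 = 2.2677
  white: (660 − 573.5)² / 573.5 = 13.0466
χ² = 2.1975 + 2.2677 + 13.0466 = 17.5118 ≈ 17.512

17.512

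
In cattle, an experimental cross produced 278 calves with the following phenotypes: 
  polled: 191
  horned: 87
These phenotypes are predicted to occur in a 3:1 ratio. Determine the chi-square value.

The 3:1 ratio has 4 parts, so with N = 278 the expected counts are:
  polled: 278 × 3/4 = 208.5
  horned: 278 × 1/4 = 69.5
χ² = Σ (O − E)² / E
  polled: (191 − 208.5)² / 208.5 = 1.4688
  horned: (87 − 69.5)² / 69.5 = 4.4065
χ² = 1.4688 + 4.4065 = 5.8753 ≈ 5.875

5.875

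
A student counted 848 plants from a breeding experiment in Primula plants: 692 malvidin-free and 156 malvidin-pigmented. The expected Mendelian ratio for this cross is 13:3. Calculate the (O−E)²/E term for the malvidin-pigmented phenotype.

0.057

Under the 13:3 hypothesis (Σ ratio = 16, N = 848):
  malvidin-free: 848 × 13/16 = 689
  malvidin-pigmented: 848 × 3/16 = 159
Contribution of malvidin-pigmented: (156 − 159)² / 159 = 0.0566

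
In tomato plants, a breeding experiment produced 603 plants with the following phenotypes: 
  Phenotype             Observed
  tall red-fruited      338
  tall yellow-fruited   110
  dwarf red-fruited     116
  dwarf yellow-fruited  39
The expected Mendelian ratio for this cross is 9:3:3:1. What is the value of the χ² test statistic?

Expected counts for N = 603 under a 9:3:3:1 ratio (total parts = 16):
  tall red-fruited: 603 × 9/16 = 339.1875
  tall yellow-fruited: 603 × 3/16 = 113.0625
  dwarf red-fruited: 603 × 3/16 = 113.0625
  dwarf yellow-fruited: 603 × 1/16 = 37.6875
χ² = Σ (O − E)² / E
  tall red-fruited: (338 − 339.1875)² / 339.1875 = 0.0042
  tall yellow-fruited: (110 − 113.0625)² / 113.0625 = 0.0830
  dwarf red-fruited: (116 − 113.0625)² / 113.0625 = 0.0763
  dwarf yellow-fruited: (39 − 37.6875)² / 37.6875 = 0.0457
χ² = 0.0042 + 0.0830 + 0.0763 + 0.0457 = 0.2092 ≈ 0.209

0.209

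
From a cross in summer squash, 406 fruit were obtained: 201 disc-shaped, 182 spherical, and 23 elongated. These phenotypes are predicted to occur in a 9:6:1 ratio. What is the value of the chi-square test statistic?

9.317

Under the 9:6:1 hypothesis (Σ ratio = 16, N = 406):
  disc-shaped: 406 × 9/16 = 228.375
  spherical: 406 × 6/16 = 152.25
  elongated: 406 × 1/16 = 25.375
χ² = Σ (O − E)² / E
  disc-shaped: (201 − 228.375)² / 228.375 = 3.2814
  spherical: (182 − 152.25)² / 152.25 = 5.8132
  elongated: (23 − 25.375)² / 25.375 = 0.2223
χ² = 3.2814 + 5.8132 + 0.2223 = 9.3169 ≈ 9.317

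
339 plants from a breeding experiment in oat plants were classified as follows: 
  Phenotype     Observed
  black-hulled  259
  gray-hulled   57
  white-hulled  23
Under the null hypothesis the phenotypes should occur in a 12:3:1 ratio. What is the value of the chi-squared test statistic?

Under the 12:3:1 hypothesis (Σ ratio = 16, N = 339):
  black-hulled: 339 × 12/16 = 254.25
  gray-hulled: 339 × 3/16 = 63.5625
  white-hulled: 339 × 1/16 = 21.1875
χ² = Σ (O − E)² / E
  black-hulled: (259 − 254.25)² / 254.25 = 0.0887
  gray-hulled: (57 − 63.5625)² / 63.5625 = 0.6775
  white-hulled: (23 − 21.1875)² / 21.1875 = 0.1551
χ² = 0.0887 + 0.6775 + 0.1551 = 0.9213 ≈ 0.921

0.921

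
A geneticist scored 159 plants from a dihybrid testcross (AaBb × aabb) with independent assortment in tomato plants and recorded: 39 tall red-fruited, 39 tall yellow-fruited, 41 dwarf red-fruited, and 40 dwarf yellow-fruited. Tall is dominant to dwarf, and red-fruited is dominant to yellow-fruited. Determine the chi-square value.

A dihybrid testcross with independent assortment gives a 1:1:1:1 ratio.
Expected counts for N = 159 under a 1:1:1:1 ratio (total parts = 4):
  tall red-fruited: 159 × 1/4 = 39.75
  tall yellow-fruited: 159 × 1/4 = 39.75
  dwarf red-fruited: 159 × 1/4 = 39.75
  dwarf yellow-fruited: 159 × 1/4 = 39.75
χ² = Σ (O − E)² / E
  tall red-fruited: (39 − 39.75)² / 39.75 = 0.0142
  tall yellow-fruited: (39 − 39.75)² / 39.75 = 0.0142
  dwarf red-fruited: (41 − 39.75)² / 39.75 = 0.0393
  dwarf yellow-fruited: (40 − 39.75)² / 39.75 = 0.0016
χ² = 0.0142 + 0.0142 + 0.0393 + 0.0016 = 0.0693 ≈ 0.069

0.069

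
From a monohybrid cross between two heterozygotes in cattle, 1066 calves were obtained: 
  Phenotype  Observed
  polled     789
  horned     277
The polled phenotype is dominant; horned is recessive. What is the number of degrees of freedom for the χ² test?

1

For a monohybrid cross between heterozygotes with complete dominance, the expected phenotypic ratio is 3:1.
A goodness-of-fit test with 2 phenotype classes has df = 2 − 1 = 1.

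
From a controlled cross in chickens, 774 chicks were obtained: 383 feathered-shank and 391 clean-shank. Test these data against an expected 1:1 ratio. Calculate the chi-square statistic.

Total ratio parts = 2. Expected numbers out of 774:
  feathered-shank: 774 × 1/2 = 387
  clean-shank: 774 × 1/2 = 387
χ² = Σ (O − E)² / E
  feathered-shank: (383 − 387)² / 387 = 0.0413
  clean-shank: (391 − 387)² / 387 = 0.0413
χ² = 0.0413 + 0.0413 = 0.0826 ≈ 0.083

0.083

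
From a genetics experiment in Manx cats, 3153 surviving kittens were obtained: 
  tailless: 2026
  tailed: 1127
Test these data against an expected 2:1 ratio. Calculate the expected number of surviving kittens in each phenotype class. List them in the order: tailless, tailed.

Expected counts for N = 3153 under a 2:1 ratio (total parts = 3):
  tailless: 3153 × 2/3 = 2102
  tailed: 3153 × 1/3 = 1051

2102, 1051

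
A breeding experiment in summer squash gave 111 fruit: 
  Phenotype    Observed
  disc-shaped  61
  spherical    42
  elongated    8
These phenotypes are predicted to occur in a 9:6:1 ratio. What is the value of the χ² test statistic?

0.199

Expected counts for N = 111 under a 9:6:1 ratio (total parts = 16):
  disc-shaped: 111 × 9/16 = 62.4375
  spherical: 111 × 6/16 = 41.625
  elongated: 111 × 1/16 = 6.9375
χ² = Σ (O − E)² / E
  disc-shaped: (61 − 62.4375)² / 62.4375 = 0.0331
  spherical: (42 − 41.625)² / 41.625 = 0.0034
  elongated: (8 − 6.9375)² / 6.9375 = 0.1627
χ² = 0.0331 + 0.0034 + 0.1627 = 0.1992 ≈ 0.199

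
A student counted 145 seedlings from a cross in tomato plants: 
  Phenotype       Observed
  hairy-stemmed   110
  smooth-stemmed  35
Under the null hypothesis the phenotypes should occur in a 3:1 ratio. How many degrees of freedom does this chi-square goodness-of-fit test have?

1

A goodness-of-fit test with 2 phenotype classes has df = 2 − 1 = 1.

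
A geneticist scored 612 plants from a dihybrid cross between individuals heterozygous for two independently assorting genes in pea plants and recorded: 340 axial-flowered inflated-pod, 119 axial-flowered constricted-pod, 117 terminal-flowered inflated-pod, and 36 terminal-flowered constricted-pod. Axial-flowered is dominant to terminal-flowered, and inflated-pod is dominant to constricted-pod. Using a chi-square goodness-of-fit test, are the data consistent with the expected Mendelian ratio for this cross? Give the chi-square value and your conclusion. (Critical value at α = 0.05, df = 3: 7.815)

0.386; consistent

A dihybrid F₂ with independent assortment and complete dominance at both loci gives a 9:3:3:1 phenotypic ratio.
Expected counts for N = 612 under a 9:3:3:1 ratio (total parts = 16):
  axial-flowered inflated-pod: 612 × 9/16 = 344.25
  axial-flowered constricted-pod: 612 × 3/16 = 114.75
  terminal-flowered inflated-pod: 612 × 3/16 = 114.75
  terminal-flowered constricted-pod: 612 × 1/16 = 38.25
χ² = Σ (O − E)² / E
  axial-flowered inflated-pod: (340 − 344.25)² / 344.25 = 0.0525
  axial-flowered constricted-pod: (119 − 114.75)² / 114.75 = 0.1574
  terminal-flowered inflated-pod: (117 − 114.75)² / 114.75 = 0.0441
  terminal-flowered constricted-pod: (36 − 38.25)² / 38.25 = 0.1324
χ² = 0.0525 + 0.1574 + 0.0441 + 0.1324 = 0.3864 ≈ 0.386
Degrees of freedom = 4 − 1 = 3; critical value at α = 0.05 is 7.815.
Since 0.386 < 7.815, we fail to reject the null hypothesis — the data are consistent with the 9:3:3:1 ratio.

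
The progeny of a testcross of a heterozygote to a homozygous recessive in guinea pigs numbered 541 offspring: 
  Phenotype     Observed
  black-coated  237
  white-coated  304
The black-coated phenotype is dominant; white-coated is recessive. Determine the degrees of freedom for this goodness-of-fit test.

A testcross of a heterozygote (Aa × aa) gives a 1:1 phenotypic ratio.
A goodness-of-fit test with 2 phenotype classes has df = 2 − 1 = 1.

1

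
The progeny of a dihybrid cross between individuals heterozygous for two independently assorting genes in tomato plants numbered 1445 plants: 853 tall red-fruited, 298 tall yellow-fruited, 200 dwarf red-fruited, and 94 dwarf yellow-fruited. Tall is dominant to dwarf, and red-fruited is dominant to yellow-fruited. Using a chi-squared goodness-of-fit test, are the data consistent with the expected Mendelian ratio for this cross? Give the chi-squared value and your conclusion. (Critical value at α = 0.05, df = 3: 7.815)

A dihybrid F₂ with independent assortment and complete dominance at both loci gives a 9:3:3:1 phenotypic ratio.
The 9:3:3:1 ratio has 16 parts, so with N = 1445 the expected counts are:
  tall red-fruited: 1445 × 9/16 = 812.8125
  tall yellow-fruited: 1445 × 3/16 = 270.9375
  dwarf red-fruited: 1445 × 3/16 = 270.9375
  dwarf yellow-fruited: 1445 × 1/16 = 90.3125
χ² = Σ (O − E)² / E
  tall red-fruited: (853 − 812.8125)² / 812.8125 = 1.9870
  tall yellow-fruited: (298 − 270.9375)² / 270.9375 = 2.7031
  dwarf red-fruited: (200 − 270.9375)² / 270.9375 = 18.5730
  dwarf yellow-fruited: (94 − 90.3125)² / 90.3125 = 0.1506
χ² = 1.9870 + 2.7031 + 18.5730 + 0.1506 = 23.4137 ≈ 23.414
Degrees of freedom = 4 − 1 = 3; critical value at α = 0.05 is 7.815.
Since 23.414 > 7.815, we reject the null hypothesis — the data do not fit the 9:3:3:1 ratio.

23.414; not consistent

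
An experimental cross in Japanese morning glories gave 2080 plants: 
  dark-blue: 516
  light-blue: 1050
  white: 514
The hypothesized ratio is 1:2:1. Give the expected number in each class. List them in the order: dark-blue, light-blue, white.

The 1:2:1 ratio has 4 parts, so with N = 2080 the expected counts are:
  dark-blue: 2080 × 1/4 = 520
  light-blue: 2080 × 2/4 = 1040
  white: 2080 × 1/4 = 520

520, 1040, 520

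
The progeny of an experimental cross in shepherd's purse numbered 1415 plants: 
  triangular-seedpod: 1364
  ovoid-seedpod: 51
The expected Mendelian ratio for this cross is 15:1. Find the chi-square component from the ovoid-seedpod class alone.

15.848

Under the 15:1 hypothesis (Σ ratio = 16, N = 1415):
  triangular-seedpod: 1415 × 15/16 = 1326.5625
  ovoid-seedpod: 1415 × 1/16 = 88.4375
Contribution of ovoid-seedpod: (51 − 88.4375)² / 88.4375 = 15.8481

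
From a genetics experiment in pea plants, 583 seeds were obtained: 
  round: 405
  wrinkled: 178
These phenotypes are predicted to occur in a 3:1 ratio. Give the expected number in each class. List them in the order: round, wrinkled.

Expected counts for N = 583 under a 3:1 ratio (total parts = 4):
  round: 583 × 3/4 = 437.25
  wrinkled: 583 × 1/4 = 145.75

437.25, 145.75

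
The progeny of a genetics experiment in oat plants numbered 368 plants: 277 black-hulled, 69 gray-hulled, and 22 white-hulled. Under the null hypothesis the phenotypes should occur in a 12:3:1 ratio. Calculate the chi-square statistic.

0.047

The 12:3:1 ratio has 16 parts, so with N = 368 the expected counts are:
  black-hulled: 368 × 12/16 = 276
  gray-hulled: 368 × 3/16 = 69
  white-hulled: 368 × 1/16 = 23
χ² = Σ (O − E)² / E
  black-hulled: (277 − 276)² / 276 = 0.0036
  gray-hulled: (69 − 69)² / 69 = 0.0000
  white-hulled: (22 − 23)² / 23 = 0.0435
χ² = 0.0036 + 0.0000 + 0.0435 = 0.0471 ≈ 0.047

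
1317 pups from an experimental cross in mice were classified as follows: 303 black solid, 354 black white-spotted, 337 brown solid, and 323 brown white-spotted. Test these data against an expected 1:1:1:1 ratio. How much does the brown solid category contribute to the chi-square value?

0.182

Total ratio parts = 4. Expected numbers out of 1317:
  black solid: 1317 × 1/4 = 329.25
  black white-spotted: 1317 × 1/4 = 329.25
  brown solid: 1317 × 1/4 = 329.25
  brown white-spotted: 1317 × 1/4 = 329.25
Contribution of brown solid: (337 − 329.25)² / 329.25 = 0.1824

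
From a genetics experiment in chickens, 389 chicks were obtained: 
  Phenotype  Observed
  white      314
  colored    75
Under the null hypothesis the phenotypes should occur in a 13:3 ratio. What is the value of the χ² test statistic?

Under the 13:3 hypothesis (Σ ratio = 16, N = 389):
  white: 389 × 13/16 = 316.0625
  colored: 389 × 3/16 = 72.9375
χ² = Σ (O − E)² / E
  white: (314 − 316.0625)² / 316.0625 = 0.0135
  colored: (75 − 72.9375)² / 72.9375 = 0.0583
χ² = 0.0135 + 0.0583 = 0.0718 ≈ 0.072

0.072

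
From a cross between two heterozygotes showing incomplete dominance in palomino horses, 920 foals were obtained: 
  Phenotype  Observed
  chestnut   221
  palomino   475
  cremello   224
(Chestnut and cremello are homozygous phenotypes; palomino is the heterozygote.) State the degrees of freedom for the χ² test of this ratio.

2

With incomplete dominance, a heterozygote × heterozygote cross gives a 1:2:1 phenotypic ratio.
A goodness-of-fit test with 3 phenotype classes has df = 3 − 1 = 2.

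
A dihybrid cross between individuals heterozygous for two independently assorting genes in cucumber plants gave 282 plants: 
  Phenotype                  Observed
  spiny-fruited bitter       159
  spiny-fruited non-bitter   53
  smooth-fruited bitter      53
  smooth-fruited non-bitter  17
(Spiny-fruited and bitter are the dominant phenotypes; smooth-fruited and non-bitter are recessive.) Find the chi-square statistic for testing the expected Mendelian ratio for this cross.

0.024

A dihybrid F₂ with independent assortment and complete dominance at both loci gives a 9:3:3:1 phenotypic ratio.
The 9:3:3:1 ratio has 16 parts, so with N = 282 the expected counts are:
  spiny-fruited bitter: 282 × 9/16 = 158.625
  spiny-fruited non-bitter: 282 × 3/16 = 52.875
  smooth-fruited bitter: 282 × 3/16 = 52.875
  smooth-fruited non-bitter: 282 × 1/16 = 17.625
χ² = Σ (O − E)² / E
  spiny-fruited bitter: (159 − 158.625)² / 158.625 = 0.0009
  spiny-fruited non-bitter: (53 − 52.875)² / 52.875 = 0.0003
  smooth-fruited bitter: (53 − 52.875)² / 52.875 = 0.0003
  smooth-fruited non-bitter: (17 − 17.625)² / 17.625 = 0.0222
χ² = 0.0009 + 0.0003 + 0.0003 + 0.0222 = 0.0237 ≈ 0.024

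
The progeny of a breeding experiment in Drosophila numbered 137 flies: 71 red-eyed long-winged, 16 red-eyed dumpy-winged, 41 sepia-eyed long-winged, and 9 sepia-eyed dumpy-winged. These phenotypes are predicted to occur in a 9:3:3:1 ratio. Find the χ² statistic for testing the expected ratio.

Total ratio parts = 16. Expected numbers out of 137:
  red-eyed long-winged: 137 × 9/16 = 77.0625
  red-eyed dumpy-winged: 137 × 3/16 = 25.6875
  sepia-eyed long-winged: 137 × 3/16 = 25.6875
  sepia-eyed dumpy-winged: 137 × 1/16 = 8.5625
χ² = Σ (O − E)² / E
  red-eyed long-winged: (71 − 77.0625)² / 77.0625 = 0.4769
  red-eyed dumpy-winged: (16 − 25.6875)² / 25.6875 = 3.6534
  sepia-eyed long-winged: (41 − 25.6875)² / 25.6875 = 9.1279
  sepia-eyed dumpy-winged: (9 − 8.5625)² / 8.5625 = 0.0224
χ² = 0.4769 + 3.6534 + 9.1279 + 0.0224 = 13.2806 ≈ 13.281

13.281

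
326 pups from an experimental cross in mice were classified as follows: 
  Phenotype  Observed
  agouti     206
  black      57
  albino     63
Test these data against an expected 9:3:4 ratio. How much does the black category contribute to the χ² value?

0.278

Total ratio parts = 16. Expected numbers out of 326:
  agouti: 326 × 9/16 = 183.375
  black: 326 × 3/16 = 61.125
  albino: 326 × 4/16 = 81.5
Contribution of black: (57 − 61.125)² / 61.125 = 0.2784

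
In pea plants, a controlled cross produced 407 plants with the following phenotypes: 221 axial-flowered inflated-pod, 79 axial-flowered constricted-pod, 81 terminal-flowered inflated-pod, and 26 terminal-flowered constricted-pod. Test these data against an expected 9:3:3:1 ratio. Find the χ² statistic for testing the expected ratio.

0.670

Under the 9:3:3:1 hypothesis (Σ ratio = 16, N = 407):
  axial-flowered inflated-pod: 407 × 9/16 = 228.9375
  axial-flowered constricted-pod: 407 × 3/16 = 76.3125
  terminal-flowered inflated-pod: 407 × 3/16 = 76.3125
  terminal-flowered constricted-pod: 407 × 1/16 = 25.4375
χ² = Σ (O − E)² / E
  axial-flowered inflated-pod: (221 − 228.9375)² / 228.9375 = 0.2752
  axial-flowered constricted-pod: (79 − 76.3125)² / 76.3125 = 0.0946
  terminal-flowered inflated-pod: (81 − 76.3125)² / 76.3125 = 0.2879
  terminal-flowered constricted-pod: (26 − 25.4375)² / 25.4375 = 0.0124
χ² = 0.2752 + 0.0946 + 0.2879 + 0.0124 = 0.6701 ≈ 0.670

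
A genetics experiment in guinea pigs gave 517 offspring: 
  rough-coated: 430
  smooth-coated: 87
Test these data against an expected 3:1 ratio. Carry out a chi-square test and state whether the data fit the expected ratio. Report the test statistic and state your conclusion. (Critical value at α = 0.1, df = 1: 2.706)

18.415; not consistent

Under the 3:1 hypothesis (Σ ratio = 4, N = 517):
  rough-coated: 517 × 3/4 = 387.75
  smooth-coated: 517 × 1/4 = 129.25
χ² = Σ (O − E)² / E
  rough-coated: (430 − 387.75)² / 387.75 = 4.6036
  smooth-coated: (87 − 129.25)² / 129.25 = 13.8109
χ² = 4.6036 + 13.8109 = 18.4145 ≈ 18.415
Degrees of freedom = 2 − 1 = 1; critical value at α = 0.1 is 2.706.
Since 18.415 > 2.706, we reject the null hypothesis — the data do not fit the 3:1 ratio.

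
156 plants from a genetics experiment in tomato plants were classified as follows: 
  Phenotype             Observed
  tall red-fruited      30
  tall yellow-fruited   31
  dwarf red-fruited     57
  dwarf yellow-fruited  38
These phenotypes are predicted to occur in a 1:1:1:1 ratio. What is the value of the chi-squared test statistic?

The 1:1:1:1 ratio has 4 parts, so with N = 156 the expected counts are:
  tall red-fruited: 156 × 1/4 = 39
  tall yellow-fruited: 156 × 1/4 = 39
  dwarf red-fruited: 156 × 1/4 = 39
  dwarf yellow-fruited: 156 × 1/4 = 39
χ² = Σ (O − E)² / E
  tall red-fruited: (30 − 39)² / 39 = 2.0769
  tall yellow-fruited: (31 − 39)² / 39 = 1.6410
  dwarf red-fruited: (57 − 39)² / 39 = 8.3077
  dwarf yellow-fruited: (38 − 39)² / 39 = 0.0256
χ² = 2.0769 + 1.6410 + 8.3077 + 0.0256 = 12.0512 ≈ 12.051

12.051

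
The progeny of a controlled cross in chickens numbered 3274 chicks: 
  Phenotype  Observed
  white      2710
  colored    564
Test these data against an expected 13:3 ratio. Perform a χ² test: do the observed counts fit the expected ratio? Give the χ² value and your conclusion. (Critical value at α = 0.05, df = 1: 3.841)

Under the 13:3 hypothesis (Σ ratio = 16, N = 3274):
  white: 3274 × 13/16 = 2660.125
  colored: 3274 × 3/16 = 613.875
χ² = Σ (O − E)² / E
  white: (2710 − 2660.125)² / 2660.125 = 0.9351
  colored: (564 − 613.875)² / 613.875 = 4.0522
χ² = 0.9351 + 4.0522 = 4.9873 ≈ 4.987
Degrees of freedom = 2 − 1 = 1; critical value at α = 0.05 is 3.841.
Since 4.987 > 3.841, we reject the null hypothesis — the data do not fit the 13:3 ratio.

4.987; not consistent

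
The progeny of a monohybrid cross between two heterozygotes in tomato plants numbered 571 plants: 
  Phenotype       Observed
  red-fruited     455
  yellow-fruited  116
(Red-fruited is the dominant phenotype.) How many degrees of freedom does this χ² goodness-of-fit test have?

For a monohybrid cross between heterozygotes with complete dominance, the expected phenotypic ratio is 3:1.
A goodness-of-fit test with 2 phenotype classes has df = 2 − 1 = 1.

1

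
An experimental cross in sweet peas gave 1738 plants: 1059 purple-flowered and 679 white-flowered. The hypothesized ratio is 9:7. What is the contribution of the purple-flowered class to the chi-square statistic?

6.773

The 9:7 ratio has 16 parts, so with N = 1738 the expected counts are:
  purple-flowered: 1738 × 9/16 = 977.625
  white-flowered: 1738 × 7/16 = 760.375
Contribution of purple-flowered: (1059 − 977.625)² / 977.625 = 6.7734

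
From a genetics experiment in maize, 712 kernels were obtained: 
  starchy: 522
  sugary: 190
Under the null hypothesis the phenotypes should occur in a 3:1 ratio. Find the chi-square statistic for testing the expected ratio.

1.079

Expected counts for N = 712 under a 3:1 ratio (total parts = 4):
  starchy: 712 × 3/4 = 534
  sugary: 712 × 1/4 = 178
χ² = Σ (O − E)² / E
  starchy: (522 − 534)² / 534 = 0.2697
  sugary: (190 − 178)² / 178 = 0.8090
χ² = 0.2697 + 0.8090 = 1.0787 ≈ 1.079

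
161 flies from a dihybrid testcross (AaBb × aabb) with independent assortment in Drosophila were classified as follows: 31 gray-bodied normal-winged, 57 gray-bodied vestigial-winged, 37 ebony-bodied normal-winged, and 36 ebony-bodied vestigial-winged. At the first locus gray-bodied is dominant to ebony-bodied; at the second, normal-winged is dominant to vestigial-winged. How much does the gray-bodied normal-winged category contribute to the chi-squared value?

2.126

A dihybrid testcross with independent assortment gives a 1:1:1:1 ratio.
Expected counts for N = 161 under a 1:1:1:1 ratio (total parts = 4):
  gray-bodied normal-winged: 161 × 1/4 = 40.25
  gray-bodied vestigial-winged: 161 × 1/4 = 40.25
  ebony-bodied normal-winged: 161 × 1/4 = 40.25
  ebony-bodied vestigial-winged: 161 × 1/4 = 40.25
Contribution of gray-bodied normal-winged: (31 − 40.25)² / 40.25 = 2.1258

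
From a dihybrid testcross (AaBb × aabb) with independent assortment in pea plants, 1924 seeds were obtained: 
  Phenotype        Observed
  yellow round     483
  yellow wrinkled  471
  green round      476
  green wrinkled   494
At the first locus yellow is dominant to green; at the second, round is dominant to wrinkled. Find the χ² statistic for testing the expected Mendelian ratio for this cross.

0.620

A dihybrid testcross with independent assortment gives a 1:1:1:1 ratio.
Under the 1:1:1:1 hypothesis (Σ ratio = 4, N = 1924):
  yellow round: 1924 × 1/4 = 481
  yellow wrinkled: 1924 × 1/4 = 481
  green round: 1924 × 1/4 = 481
  green wrinkled: 1924 × 1/4 = 481
χ² = Σ (O − E)² / E
  yellow round: (483 − 481)² / 481 = 0.0083
  yellow wrinkled: (471 − 481)² / 481 = 0.2079
  green round: (476 − 481)² / 481 = 0.0520
  green wrinkled: (494 − 481)² / 481 = 0.3514
χ² = 0.0083 + 0.2079 + 0.0520 + 0.3514 = 0.6196 ≈ 0.620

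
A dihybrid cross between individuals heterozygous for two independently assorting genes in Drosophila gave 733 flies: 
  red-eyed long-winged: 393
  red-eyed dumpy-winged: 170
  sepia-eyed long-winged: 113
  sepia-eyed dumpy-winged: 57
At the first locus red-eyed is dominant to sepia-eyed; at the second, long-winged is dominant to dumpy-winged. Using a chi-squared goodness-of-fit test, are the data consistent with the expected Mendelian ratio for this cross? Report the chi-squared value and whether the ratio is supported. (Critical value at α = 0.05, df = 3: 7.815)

A dihybrid F₂ with independent assortment and complete dominance at both loci gives a 9:3:3:1 phenotypic ratio.
Expected counts for N = 733 under a 9:3:3:1 ratio (total parts = 16):
  red-eyed long-winged: 733 × 9/16 = 412.3125
  red-eyed dumpy-winged: 733 × 3/16 = 137.4375
  sepia-eyed long-winged: 733 × 3/16 = 137.4375
  sepia-eyed dumpy-winged: 733 × 1/16 = 45.8125
χ² = Σ (O − E)² / E
  red-eyed long-winged: (393 − 412.3125)² / 412.3125 = 0.9046
  red-eyed dumpy-winged: (170 − 137.4375)² / 137.4375 = 7.7149
  sepia-eyed long-winged: (113 − 137.4375)² / 137.4375 = 4.3452
  sepia-eyed dumpy-winged: (57 − 45.8125)² / 45.8125 = 2.7320
χ² = 0.9046 + 7.7149 + 4.3452 + 2.7320 = 15.6967 ≈ 15.697
Degrees of freedom = 4 − 1 = 3; critical value at α = 0.05 is 7.815.
Since 15.697 > 7.815, we reject the null hypothesis — the data do not fit the 9:3:3:1 ratio.

15.697; not consistent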